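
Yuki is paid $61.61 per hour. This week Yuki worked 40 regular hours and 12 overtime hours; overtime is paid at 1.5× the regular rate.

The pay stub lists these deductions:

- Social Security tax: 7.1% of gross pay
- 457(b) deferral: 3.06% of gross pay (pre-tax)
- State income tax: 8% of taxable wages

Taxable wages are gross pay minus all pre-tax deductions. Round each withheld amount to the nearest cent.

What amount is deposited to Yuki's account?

Regular pay: 40 × $61.61 = $2,464.40
Overtime pay: 12 × $61.61 × 1.5 = $1,108.98
Gross pay = $2,464.40 + $1,108.98 = $3,573.38
457(b) deferral: $3,573.38 × 0.0306 = $109.35
Taxable wages = $3,573.38 − $109.35 = $3,464.03
State income tax: $3,464.03 × 0.08 = $277.12
Social Security tax: $3,573.38 × 0.071 = $253.71
Total deductions = $109.35 + $277.12 + $253.71 = $640.18
Net pay = $3,573.38 − $640.18 = $2,933.20

$2,933.20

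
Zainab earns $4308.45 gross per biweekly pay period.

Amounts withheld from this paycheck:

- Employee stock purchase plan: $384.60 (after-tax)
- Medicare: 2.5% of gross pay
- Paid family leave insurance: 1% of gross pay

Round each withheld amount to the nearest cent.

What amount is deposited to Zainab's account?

Paid family leave insurance: $4308.45 × 0.01 = $43.08
Medicare: $4308.45 × 0.025 = $107.71
Employee stock purchase plan: $384.60
Total deductions = $43.08 + $107.71 + $384.60 = $535.39
Net pay = $4308.45 − $535.39 = $3773.06

$3773.06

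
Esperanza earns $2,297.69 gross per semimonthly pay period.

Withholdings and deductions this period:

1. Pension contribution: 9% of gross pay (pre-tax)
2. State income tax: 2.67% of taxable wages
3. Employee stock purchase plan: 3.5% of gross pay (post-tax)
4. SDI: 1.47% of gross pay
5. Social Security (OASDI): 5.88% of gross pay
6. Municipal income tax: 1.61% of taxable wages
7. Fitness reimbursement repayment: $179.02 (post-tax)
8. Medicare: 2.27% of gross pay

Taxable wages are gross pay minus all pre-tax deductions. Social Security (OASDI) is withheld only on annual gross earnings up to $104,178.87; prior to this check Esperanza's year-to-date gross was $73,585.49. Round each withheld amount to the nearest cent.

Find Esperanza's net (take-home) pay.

Pension contribution: $2,297.69 × 0.09 = $206.79
Taxable wages = $2,297.69 − $206.79 = $2,090.90
State income tax: $2,090.90 × 0.0267 = $55.83
Municipal income tax: $2,090.90 × 0.0161 = $33.66
Medicare: $2,297.69 × 0.0227 = $52.16
SDI: $2,297.69 × 0.0147 = $33.78
Social Security (OASDI): cap not yet reached, full $2,297.69 is subject → $2,297.69 × 0.0588 = $135.10
Fitness reimbursement repayment: $179.02
Employee stock purchase plan: $2,297.69 × 0.035 = $80.42
Total deductions = $206.79 + $55.83 + $33.66 + $52.16 + $33.78 + $135.10 + $179.02 + $80.42 = $776.76
Net pay = $2,297.69 − $776.76 = $1,520.93

$1,520.93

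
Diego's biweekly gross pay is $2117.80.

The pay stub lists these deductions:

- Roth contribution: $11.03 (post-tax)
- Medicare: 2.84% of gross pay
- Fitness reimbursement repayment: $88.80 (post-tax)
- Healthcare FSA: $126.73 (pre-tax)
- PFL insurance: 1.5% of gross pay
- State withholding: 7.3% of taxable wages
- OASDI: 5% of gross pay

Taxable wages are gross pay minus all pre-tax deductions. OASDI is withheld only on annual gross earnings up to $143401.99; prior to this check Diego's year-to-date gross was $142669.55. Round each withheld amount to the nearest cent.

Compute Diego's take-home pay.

$1617.35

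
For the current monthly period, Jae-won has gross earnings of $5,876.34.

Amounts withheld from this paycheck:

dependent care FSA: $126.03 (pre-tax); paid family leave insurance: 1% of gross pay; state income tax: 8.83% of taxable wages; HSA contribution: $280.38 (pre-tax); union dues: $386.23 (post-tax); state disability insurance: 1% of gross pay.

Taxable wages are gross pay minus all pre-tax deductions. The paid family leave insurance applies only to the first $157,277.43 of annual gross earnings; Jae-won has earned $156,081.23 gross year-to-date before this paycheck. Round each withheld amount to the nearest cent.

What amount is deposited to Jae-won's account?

$4,529.99

HSA contribution: $280.38
Dependent care FSA: $126.03
Pre-tax total = $280.38 + $126.03 = $406.41
Taxable wages = $5,876.34 − $406.41 = $5,469.93
State income tax: $5,469.93 × 0.0883 = $482.99
State disability insurance: $5,876.34 × 0.01 = $58.76
Paid family leave insurance: only $157,277.43 − $156,081.23 = $1,196.20 of this check is subject → $1,196.20 × 0.01 = $11.96
Union dues: $386.23
Total deductions = $280.38 + $126.03 + $482.99 + $58.76 + $11.96 + $386.23 = $1,346.35
Net pay = $5,876.34 − $1,346.35 = $4,529.99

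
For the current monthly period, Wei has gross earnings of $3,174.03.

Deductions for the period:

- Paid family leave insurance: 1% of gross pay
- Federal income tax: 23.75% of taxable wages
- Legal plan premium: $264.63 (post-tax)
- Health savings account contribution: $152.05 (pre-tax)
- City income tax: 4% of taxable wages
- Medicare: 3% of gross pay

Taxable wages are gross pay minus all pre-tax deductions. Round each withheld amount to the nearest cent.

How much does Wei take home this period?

Health savings account contribution: $152.05
Taxable wages = $3,174.03 − $152.05 = $3,021.98
Federal income tax: $3,021.98 × 0.2375 = $717.72
City income tax: $3,021.98 × 0.04 = $120.88
Paid family leave insurance: $3,174.03 × 0.01 = $31.74
Medicare: $3,174.03 × 0.03 = $95.22
Legal plan premium: $264.63
Total deductions = $152.05 + $717.72 + $120.88 + $31.74 + $95.22 + $264.63 = $1,382.24
Net pay = $3,174.03 − $1,382.24 = $1,791.79

$1,791.79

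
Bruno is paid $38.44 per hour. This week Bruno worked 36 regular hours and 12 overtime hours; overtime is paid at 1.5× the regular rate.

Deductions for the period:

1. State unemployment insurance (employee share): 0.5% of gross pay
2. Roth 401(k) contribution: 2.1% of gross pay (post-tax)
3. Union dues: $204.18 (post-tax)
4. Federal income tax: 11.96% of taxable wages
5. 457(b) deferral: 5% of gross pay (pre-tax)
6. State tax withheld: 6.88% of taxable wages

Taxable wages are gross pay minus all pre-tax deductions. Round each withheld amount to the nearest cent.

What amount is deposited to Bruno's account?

$1342.30

Regular pay: 36 × $38.44 = $1383.84
Overtime pay: 12 × $38.44 × 1.5 = $691.92
Gross pay = $1383.84 + $691.92 = $2075.76
457(b) deferral: $2075.76 × 0.05 = $103.79
Taxable wages = $2075.76 − $103.79 = $1971.97
Federal income tax: $1971.97 × 0.1196 = $235.85
State tax withheld: $1971.97 × 0.0688 = $135.67
State unemployment insurance (employee share): $2075.76 × 0.005 = $10.38
Union dues: $204.18
Roth 401(k) contribution: $2075.76 × 0.021 = $43.59
Total deductions = $103.79 + $235.85 + $135.67 + $10.38 + $204.18 + $43.59 = $733.46
Net pay = $2075.76 − $733.46 = $1342.30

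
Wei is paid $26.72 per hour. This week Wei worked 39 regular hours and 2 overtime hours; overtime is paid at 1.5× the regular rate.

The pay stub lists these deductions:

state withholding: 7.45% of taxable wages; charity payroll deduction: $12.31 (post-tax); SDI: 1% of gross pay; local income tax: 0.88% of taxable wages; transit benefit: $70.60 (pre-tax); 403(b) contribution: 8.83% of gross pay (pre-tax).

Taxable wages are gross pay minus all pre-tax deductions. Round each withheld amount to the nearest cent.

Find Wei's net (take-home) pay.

Regular pay: 39 × $26.72 = $1,042.08
Overtime pay: 2 × $26.72 × 1.5 = $80.16
Gross pay = $1,042.08 + $80.16 = $1,122.24
Transit benefit: $70.60
403(b) contribution: $1,122.24 × 0.0883 = $99.09
Pre-tax total = $70.60 + $99.09 = $169.69
Taxable wages = $1,122.24 − $169.69 = $952.55
Local income tax: $952.55 × 0.0088 = $8.38
State withholding: $952.55 × 0.0745 = $70.96
SDI: $1,122.24 × 0.01 = $11.22
Charity payroll deduction: $12.31
Total deductions = $70.60 + $99.09 + $8.38 + $70.96 + $11.22 + $12.31 = $272.56
Net pay = $1,122.24 − $272.56 = $849.68

$849.68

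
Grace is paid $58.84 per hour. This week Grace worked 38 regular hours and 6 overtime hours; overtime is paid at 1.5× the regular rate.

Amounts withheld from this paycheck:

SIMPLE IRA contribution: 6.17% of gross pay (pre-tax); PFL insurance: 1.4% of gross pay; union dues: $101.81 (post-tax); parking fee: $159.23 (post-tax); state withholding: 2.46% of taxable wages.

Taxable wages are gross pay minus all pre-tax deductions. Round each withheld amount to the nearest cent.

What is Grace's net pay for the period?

Regular pay: 38 × $58.84 = $2235.92
Overtime pay: 6 × $58.84 × 1.5 = $529.56
Gross pay = $2235.92 + $529.56 = $2765.48
SIMPLE IRA contribution: $2765.48 × 0.0617 = $170.63
Taxable wages = $2765.48 − $170.63 = $2594.85
State withholding: $2594.85 × 0.0246 = $63.83
PFL insurance: $2765.48 × 0.014 = $38.72
Parking fee: $159.23
Union dues: $101.81
Total deductions = $170.63 + $63.83 + $38.72 + $159.23 + $101.81 = $534.22
Net pay = $2765.48 − $534.22 = $2231.26

$2231.26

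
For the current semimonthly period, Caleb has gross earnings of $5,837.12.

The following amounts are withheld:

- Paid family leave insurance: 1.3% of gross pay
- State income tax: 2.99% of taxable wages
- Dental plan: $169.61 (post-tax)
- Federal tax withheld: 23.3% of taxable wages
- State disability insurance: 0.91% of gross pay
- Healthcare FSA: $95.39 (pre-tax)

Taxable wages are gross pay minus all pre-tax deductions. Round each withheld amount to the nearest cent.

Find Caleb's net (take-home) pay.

$3,933.62

Healthcare FSA: $95.39
Taxable wages = $5,837.12 − $95.39 = $5,741.73
State income tax: $5,741.73 × 0.0299 = $171.68
Federal tax withheld: $5,741.73 × 0.233 = $1,337.82
Paid family leave insurance: $5,837.12 × 0.013 = $75.88
State disability insurance: $5,837.12 × 0.0091 = $53.12
Dental plan: $169.61
Total deductions = $95.39 + $171.68 + $1,337.82 + $75.88 + $53.12 + $169.61 = $1,903.50
Net pay = $5,837.12 − $1,903.50 = $3,933.62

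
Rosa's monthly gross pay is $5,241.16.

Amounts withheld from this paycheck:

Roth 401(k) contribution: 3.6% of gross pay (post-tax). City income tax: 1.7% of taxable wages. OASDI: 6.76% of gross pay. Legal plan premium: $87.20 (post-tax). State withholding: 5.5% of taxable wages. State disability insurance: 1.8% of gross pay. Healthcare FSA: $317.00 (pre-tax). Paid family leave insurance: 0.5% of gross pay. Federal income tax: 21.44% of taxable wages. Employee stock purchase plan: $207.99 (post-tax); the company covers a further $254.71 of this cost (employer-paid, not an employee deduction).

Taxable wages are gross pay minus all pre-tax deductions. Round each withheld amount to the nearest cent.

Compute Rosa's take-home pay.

$2,555.16

Healthcare FSA: $317.00
Taxable wages = $5,241.16 − $317.00 = $4,924.16
State withholding: $4,924.16 × 0.055 = $270.83
City income tax: $4,924.16 × 0.017 = $83.71
Federal income tax: $4,924.16 × 0.2144 = $1,055.74
OASDI: $5,241.16 × 0.0676 = $354.30
Paid family leave insurance: $5,241.16 × 0.005 = $26.21
State disability insurance: $5,241.16 × 0.018 = $94.34
Legal plan premium: $87.20
Employee stock purchase plan: $207.99
Roth 401(k) contribution: $5,241.16 × 0.036 = $188.68
(Employer's $254.71 toward employee stock purchase plan is not withheld from the employee.)
Total deductions = $317.00 + $270.83 + $83.71 + $1,055.74 + $354.30 + $26.21 + $94.34 + $87.20 + $207.99 + $188.68 = $2,686.00
Net pay = $5,241.16 − $2,686.00 = $2,555.16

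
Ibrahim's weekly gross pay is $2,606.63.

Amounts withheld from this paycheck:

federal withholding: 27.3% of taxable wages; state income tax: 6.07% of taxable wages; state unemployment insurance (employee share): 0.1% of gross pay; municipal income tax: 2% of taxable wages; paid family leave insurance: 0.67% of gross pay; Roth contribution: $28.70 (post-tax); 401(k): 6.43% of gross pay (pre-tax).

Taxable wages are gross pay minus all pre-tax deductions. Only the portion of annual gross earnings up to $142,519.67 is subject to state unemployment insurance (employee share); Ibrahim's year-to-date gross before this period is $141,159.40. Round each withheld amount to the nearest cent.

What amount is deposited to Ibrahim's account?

$1,528.82

401(k): $2,606.63 × 0.0643 = $167.61
Taxable wages = $2,606.63 − $167.61 = $2,439.02
Federal withholding: $2,439.02 × 0.273 = $665.85
State income tax: $2,439.02 × 0.0607 = $148.05
Municipal income tax: $2,439.02 × 0.02 = $48.78
Paid family leave insurance: $2,606.63 × 0.0067 = $17.46
State unemployment insurance (employee share): only $142,519.67 − $141,159.40 = $1,360.27 of this check is subject → $1,360.27 × 0.001 = $1.36
Roth contribution: $28.70
Total deductions = $167.61 + $665.85 + $148.05 + $48.78 + $17.46 + $1.36 + $28.70 = $1,077.81
Net pay = $2,606.63 − $1,077.81 = $1,528.82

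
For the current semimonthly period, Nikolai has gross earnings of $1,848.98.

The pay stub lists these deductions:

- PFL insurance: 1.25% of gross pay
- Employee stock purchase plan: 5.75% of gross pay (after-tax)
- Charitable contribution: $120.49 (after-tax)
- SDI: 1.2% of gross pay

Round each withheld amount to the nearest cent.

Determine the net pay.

PFL insurance: $1,848.98 × 0.0125 = $23.11
SDI: $1,848.98 × 0.012 = $22.19
Employee stock purchase plan: $1,848.98 × 0.0575 = $106.32
Charitable contribution: $120.49
Total deductions = $23.11 + $22.19 + $106.32 + $120.49 = $272.11
Net pay = $1,848.98 − $272.11 = $1,576.87

$1,576.87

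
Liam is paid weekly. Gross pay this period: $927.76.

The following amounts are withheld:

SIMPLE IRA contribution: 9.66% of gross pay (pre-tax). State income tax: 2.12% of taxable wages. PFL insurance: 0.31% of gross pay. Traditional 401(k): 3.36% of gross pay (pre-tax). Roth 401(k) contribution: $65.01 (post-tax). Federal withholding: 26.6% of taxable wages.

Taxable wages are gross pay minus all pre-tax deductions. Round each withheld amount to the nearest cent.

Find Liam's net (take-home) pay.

$507.32

SIMPLE IRA contribution: $927.76 × 0.0966 = $89.62
Traditional 401(k): $927.76 × 0.0336 = $31.17
Pre-tax total = $89.62 + $31.17 = $120.79
Taxable wages = $927.76 − $120.79 = $806.97
Federal withholding: $806.97 × 0.266 = $214.65
State income tax: $806.97 × 0.0212 = $17.11
PFL insurance: $927.76 × 0.0031 = $2.88
Roth 401(k) contribution: $65.01
Total deductions = $89.62 + $31.17 + $214.65 + $17.11 + $2.88 + $65.01 = $420.44
Net pay = $927.76 − $420.44 = $507.32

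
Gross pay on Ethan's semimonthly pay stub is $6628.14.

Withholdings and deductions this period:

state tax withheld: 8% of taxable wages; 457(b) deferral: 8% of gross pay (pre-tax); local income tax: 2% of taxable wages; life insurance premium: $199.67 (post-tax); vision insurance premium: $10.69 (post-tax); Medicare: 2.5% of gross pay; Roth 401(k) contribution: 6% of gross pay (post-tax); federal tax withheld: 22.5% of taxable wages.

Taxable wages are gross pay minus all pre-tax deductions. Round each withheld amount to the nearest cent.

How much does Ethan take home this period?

$3342.32

457(b) deferral: $6628.14 × 0.08 = $530.25
Taxable wages = $6628.14 − $530.25 = $6097.89
Federal tax withheld: $6097.89 × 0.225 = $1372.03
State tax withheld: $6097.89 × 0.08 = $487.83
Local income tax: $6097.89 × 0.02 = $121.96
Medicare: $6628.14 × 0.025 = $165.70
Life insurance premium: $199.67
Vision insurance premium: $10.69
Roth 401(k) contribution: $6628.14 × 0.06 = $397.69
Total deductions = $530.25 + $1372.03 + $487.83 + $121.96 + $165.70 + $199.67 + $10.69 + $397.69 = $3285.82
Net pay = $6628.14 − $3285.82 = $3342.32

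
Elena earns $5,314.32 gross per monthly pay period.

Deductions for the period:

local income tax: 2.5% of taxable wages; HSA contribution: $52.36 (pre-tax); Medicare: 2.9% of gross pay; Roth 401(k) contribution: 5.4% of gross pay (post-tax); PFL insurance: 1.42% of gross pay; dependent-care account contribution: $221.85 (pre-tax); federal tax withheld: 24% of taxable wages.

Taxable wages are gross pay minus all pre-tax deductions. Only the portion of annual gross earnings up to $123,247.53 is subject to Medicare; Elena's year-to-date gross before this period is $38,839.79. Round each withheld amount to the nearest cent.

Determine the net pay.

$3,187.93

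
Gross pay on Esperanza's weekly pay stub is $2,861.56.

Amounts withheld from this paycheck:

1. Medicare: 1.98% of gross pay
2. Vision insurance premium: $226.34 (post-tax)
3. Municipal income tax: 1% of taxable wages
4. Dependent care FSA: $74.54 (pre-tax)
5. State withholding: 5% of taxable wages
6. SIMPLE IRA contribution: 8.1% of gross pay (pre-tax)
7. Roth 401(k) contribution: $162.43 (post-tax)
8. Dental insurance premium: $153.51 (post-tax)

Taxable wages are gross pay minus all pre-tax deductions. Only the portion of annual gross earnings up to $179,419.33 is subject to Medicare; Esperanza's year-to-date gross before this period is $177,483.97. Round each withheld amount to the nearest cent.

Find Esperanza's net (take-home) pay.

$1,821.32

Dependent care FSA: $74.54
SIMPLE IRA contribution: $2,861.56 × 0.081 = $231.79
Pre-tax total = $74.54 + $231.79 = $306.33
Taxable wages = $2,861.56 − $306.33 = $2,555.23
Municipal income tax: $2,555.23 × 0.01 = $25.55
State withholding: $2,555.23 × 0.05 = $127.76
Medicare: only $179,419.33 − $177,483.97 = $1,935.36 of this check is subject → $1,935.36 × 0.0198 = $38.32
Roth 401(k) contribution: $162.43
Vision insurance premium: $226.34
Dental insurance premium: $153.51
Total deductions = $74.54 + $231.79 + $25.55 + $127.76 + $38.32 + $162.43 + $226.34 + $153.51 = $1,040.24
Net pay = $2,861.56 − $1,040.24 = $1,821.32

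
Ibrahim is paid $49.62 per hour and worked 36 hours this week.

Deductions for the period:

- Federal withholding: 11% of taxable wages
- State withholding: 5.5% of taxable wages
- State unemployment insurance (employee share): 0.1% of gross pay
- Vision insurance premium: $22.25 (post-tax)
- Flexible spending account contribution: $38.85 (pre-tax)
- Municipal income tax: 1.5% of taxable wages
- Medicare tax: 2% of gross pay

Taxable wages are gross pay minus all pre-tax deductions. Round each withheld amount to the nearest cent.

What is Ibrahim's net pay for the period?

$1373.16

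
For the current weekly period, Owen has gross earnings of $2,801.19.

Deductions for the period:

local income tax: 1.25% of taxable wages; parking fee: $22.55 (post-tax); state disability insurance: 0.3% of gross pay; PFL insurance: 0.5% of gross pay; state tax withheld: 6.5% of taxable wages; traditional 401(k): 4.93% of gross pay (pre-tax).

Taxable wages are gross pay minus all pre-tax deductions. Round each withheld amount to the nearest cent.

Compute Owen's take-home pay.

Traditional 401(k): $2,801.19 × 0.0493 = $138.10
Taxable wages = $2,801.19 − $138.10 = $2,663.09
State tax withheld: $2,663.09 × 0.065 = $173.10
Local income tax: $2,663.09 × 0.0125 = $33.29
PFL insurance: $2,801.19 × 0.005 = $14.01
State disability insurance: $2,801.19 × 0.003 = $8.40
Parking fee: $22.55
Total deductions = $138.10 + $173.10 + $33.29 + $14.01 + $8.40 + $22.55 = $389.45
Net pay = $2,801.19 − $389.45 = $2,411.74

$2,411.74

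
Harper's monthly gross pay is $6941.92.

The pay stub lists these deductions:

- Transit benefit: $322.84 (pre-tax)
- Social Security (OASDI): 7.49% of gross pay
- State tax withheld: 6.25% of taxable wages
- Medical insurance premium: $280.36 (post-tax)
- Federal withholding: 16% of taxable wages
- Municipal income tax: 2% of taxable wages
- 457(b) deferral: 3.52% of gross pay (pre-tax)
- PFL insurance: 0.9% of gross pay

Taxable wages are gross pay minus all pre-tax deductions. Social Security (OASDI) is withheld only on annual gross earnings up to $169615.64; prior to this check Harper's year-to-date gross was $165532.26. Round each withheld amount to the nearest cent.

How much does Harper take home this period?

$4180.16

Transit benefit: $322.84
457(b) deferral: $6941.92 × 0.0352 = $244.36
Pre-tax total = $322.84 + $244.36 = $567.20
Taxable wages = $6941.92 − $567.20 = $6374.72
State tax withheld: $6374.72 × 0.0625 = $398.42
Federal withholding: $6374.72 × 0.16 = $1019.96
Municipal income tax: $6374.72 × 0.02 = $127.49
PFL insurance: $6941.92 × 0.009 = $62.48
Social Security (OASDI): only $169615.64 − $165532.26 = $4083.38 of this check is subject → $4083.38 × 0.0749 = $305.85
Medical insurance premium: $280.36
Total deductions = $322.84 + $244.36 + $398.42 + $1019.96 + $127.49 + $62.48 + $305.85 + $280.36 = $2761.76
Net pay = $6941.92 − $2761.76 = $4180.16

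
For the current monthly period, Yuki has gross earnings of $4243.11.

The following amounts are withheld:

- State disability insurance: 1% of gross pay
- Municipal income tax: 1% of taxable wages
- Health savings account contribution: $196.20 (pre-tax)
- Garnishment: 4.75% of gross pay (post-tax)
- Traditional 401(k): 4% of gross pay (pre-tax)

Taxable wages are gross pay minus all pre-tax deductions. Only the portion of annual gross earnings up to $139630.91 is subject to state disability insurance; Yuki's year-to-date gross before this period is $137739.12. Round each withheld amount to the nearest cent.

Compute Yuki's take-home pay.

Traditional 401(k): $4243.11 × 0.04 = $169.72
Health savings account contribution: $196.20
Pre-tax total = $169.72 + $196.20 = $365.92
Taxable wages = $4243.11 − $365.92 = $3877.19
Municipal income tax: $3877.19 × 0.01 = $38.77
State disability insurance: only $139630.91 − $137739.12 = $1891.79 of this check is subject → $1891.79 × 0.01 = $18.92
Garnishment: $4243.11 × 0.0475 = $201.55
Total deductions = $169.72 + $196.20 + $38.77 + $18.92 + $201.55 = $625.16
Net pay = $4243.11 − $625.16 = $3617.95

$3617.95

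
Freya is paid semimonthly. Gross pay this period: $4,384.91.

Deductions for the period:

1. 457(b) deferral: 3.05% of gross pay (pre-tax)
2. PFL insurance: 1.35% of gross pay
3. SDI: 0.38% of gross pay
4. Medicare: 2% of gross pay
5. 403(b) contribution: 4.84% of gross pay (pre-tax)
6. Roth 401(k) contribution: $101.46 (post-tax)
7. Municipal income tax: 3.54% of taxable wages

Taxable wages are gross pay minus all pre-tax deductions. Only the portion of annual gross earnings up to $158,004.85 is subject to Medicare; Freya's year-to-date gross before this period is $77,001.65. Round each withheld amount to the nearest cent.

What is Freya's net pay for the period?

457(b) deferral: $4,384.91 × 0.0305 = $133.74
403(b) contribution: $4,384.91 × 0.0484 = $212.23
Pre-tax total = $133.74 + $212.23 = $345.97
Taxable wages = $4,384.91 − $345.97 = $4,038.94
Municipal income tax: $4,038.94 × 0.0354 = $142.98
Medicare: cap not yet reached, full $4,384.91 is subject → $4,384.91 × 0.02 = $87.70
PFL insurance: $4,384.91 × 0.0135 = $59.20
SDI: $4,384.91 × 0.0038 = $16.66
Roth 401(k) contribution: $101.46
Total deductions = $133.74 + $212.23 + $142.98 + $87.70 + $59.20 + $16.66 + $101.46 = $753.97
Net pay = $4,384.91 − $753.97 = $3,630.94

$3,630.94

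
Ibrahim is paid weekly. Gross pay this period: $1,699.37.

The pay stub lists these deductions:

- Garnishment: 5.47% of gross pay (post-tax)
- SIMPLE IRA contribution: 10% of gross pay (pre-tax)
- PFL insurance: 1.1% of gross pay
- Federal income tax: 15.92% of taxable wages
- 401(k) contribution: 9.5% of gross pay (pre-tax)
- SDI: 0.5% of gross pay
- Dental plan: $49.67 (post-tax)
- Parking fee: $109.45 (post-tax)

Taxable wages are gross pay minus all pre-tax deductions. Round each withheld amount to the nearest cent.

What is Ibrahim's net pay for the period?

$870.94

401(k) contribution: $1,699.37 × 0.095 = $161.44
SIMPLE IRA contribution: $1,699.37 × 0.1 = $169.94
Pre-tax total = $161.44 + $169.94 = $331.38
Taxable wages = $1,699.37 − $331.38 = $1,367.99
Federal income tax: $1,367.99 × 0.1592 = $217.78
PFL insurance: $1,699.37 × 0.011 = $18.69
SDI: $1,699.37 × 0.005 = $8.50
Garnishment: $1,699.37 × 0.0547 = $92.96
Dental plan: $49.67
Parking fee: $109.45
Total deductions = $161.44 + $169.94 + $217.78 + $18.69 + $8.50 + $92.96 + $49.67 + $109.45 = $828.43
Net pay = $1,699.37 − $828.43 = $870.94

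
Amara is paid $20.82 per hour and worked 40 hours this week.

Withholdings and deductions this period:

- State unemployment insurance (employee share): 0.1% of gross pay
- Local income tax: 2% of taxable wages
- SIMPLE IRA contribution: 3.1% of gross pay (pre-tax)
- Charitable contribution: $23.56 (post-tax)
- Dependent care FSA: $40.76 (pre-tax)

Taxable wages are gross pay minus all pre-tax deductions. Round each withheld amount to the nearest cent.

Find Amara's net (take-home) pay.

$726.51

Gross pay: 40 × $20.82 = $832.80
Dependent care FSA: $40.76
SIMPLE IRA contribution: $832.80 × 0.031 = $25.82
Pre-tax total = $40.76 + $25.82 = $66.58
Taxable wages = $832.80 − $66.58 = $766.22
Local income tax: $766.22 × 0.02 = $15.32
State unemployment insurance (employee share): $832.80 × 0.001 = $0.83
Charitable contribution: $23.56
Total deductions = $40.76 + $25.82 + $15.32 + $0.83 + $23.56 = $106.29
Net pay = $832.80 − $106.29 = $726.51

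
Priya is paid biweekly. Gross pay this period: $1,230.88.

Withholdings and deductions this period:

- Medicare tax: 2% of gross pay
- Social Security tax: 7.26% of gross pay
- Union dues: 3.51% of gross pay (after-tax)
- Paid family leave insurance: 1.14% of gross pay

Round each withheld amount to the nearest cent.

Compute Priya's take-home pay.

Social Security tax: $1,230.88 × 0.0726 = $89.36
Medicare tax: $1,230.88 × 0.02 = $24.62
Paid family leave insurance: $1,230.88 × 0.0114 = $14.03
Union dues: $1,230.88 × 0.0351 = $43.20
Total deductions = $89.36 + $24.62 + $14.03 + $43.20 = $171.21
Net pay = $1,230.88 − $171.21 = $1,059.67

$1,059.67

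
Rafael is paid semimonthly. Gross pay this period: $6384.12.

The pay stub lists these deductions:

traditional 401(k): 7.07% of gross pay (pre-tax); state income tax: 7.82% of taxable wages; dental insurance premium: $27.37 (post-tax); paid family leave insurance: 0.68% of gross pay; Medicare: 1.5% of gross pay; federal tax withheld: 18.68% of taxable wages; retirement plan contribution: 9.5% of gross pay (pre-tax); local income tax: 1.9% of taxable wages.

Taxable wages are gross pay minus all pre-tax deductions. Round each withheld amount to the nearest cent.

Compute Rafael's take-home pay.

Retirement plan contribution: $6384.12 × 0.095 = $606.49
Traditional 401(k): $6384.12 × 0.0707 = $451.36
Pre-tax total = $606.49 + $451.36 = $1057.85
Taxable wages = $6384.12 − $1057.85 = $5326.27
Local income tax: $5326.27 × 0.019 = $101.20
State income tax: $5326.27 × 0.0782 = $416.51
Federal tax withheld: $5326.27 × 0.1868 = $994.95
Paid family leave insurance: $6384.12 × 0.0068 = $43.41
Medicare: $6384.12 × 0.015 = $95.76
Dental insurance premium: $27.37
Total deductions = $606.49 + $451.36 + $101.20 + $416.51 + $994.95 + $43.41 + $95.76 + $27.37 = $2737.05
Net pay = $6384.12 − $2737.05 = $3647.07

$3647.07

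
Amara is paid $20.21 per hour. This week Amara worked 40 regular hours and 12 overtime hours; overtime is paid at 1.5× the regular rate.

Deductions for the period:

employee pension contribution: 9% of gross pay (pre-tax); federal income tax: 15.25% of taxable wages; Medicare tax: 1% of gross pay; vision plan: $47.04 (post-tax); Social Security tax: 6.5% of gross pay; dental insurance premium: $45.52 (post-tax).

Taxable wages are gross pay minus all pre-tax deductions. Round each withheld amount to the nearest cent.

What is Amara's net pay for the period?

Regular pay: 40 × $20.21 = $808.40
Overtime pay: 12 × $20.21 × 1.5 = $363.78
Gross pay = $808.40 + $363.78 = $1,172.18
Employee pension contribution: $1,172.18 × 0.09 = $105.50
Taxable wages = $1,172.18 − $105.50 = $1,066.68
Federal income tax: $1,066.68 × 0.1525 = $162.67
Medicare tax: $1,172.18 × 0.01 = $11.72
Social Security tax: $1,172.18 × 0.065 = $76.19
Dental insurance premium: $45.52
Vision plan: $47.04
Total deductions = $105.50 + $162.67 + $11.72 + $76.19 + $45.52 + $47.04 = $448.64
Net pay = $1,172.18 − $448.64 = $723.54

$723.54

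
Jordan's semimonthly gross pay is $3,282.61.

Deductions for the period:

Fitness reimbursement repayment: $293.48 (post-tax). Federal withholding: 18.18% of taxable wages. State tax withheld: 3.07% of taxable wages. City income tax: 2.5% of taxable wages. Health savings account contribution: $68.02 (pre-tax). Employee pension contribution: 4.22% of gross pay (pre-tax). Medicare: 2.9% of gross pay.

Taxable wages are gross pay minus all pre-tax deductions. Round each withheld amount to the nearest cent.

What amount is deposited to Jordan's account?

$1,956.81

Health savings account contribution: $68.02
Employee pension contribution: $3,282.61 × 0.0422 = $138.53
Pre-tax total = $68.02 + $138.53 = $206.55
Taxable wages = $3,282.61 − $206.55 = $3,076.06
City income tax: $3,076.06 × 0.025 = $76.90
State tax withheld: $3,076.06 × 0.0307 = $94.44
Federal withholding: $3,076.06 × 0.1818 = $559.23
Medicare: $3,282.61 × 0.029 = $95.20
Fitness reimbursement repayment: $293.48
Total deductions = $68.02 + $138.53 + $76.90 + $94.44 + $559.23 + $95.20 + $293.48 = $1,325.80
Net pay = $3,282.61 − $1,325.80 = $1,956.81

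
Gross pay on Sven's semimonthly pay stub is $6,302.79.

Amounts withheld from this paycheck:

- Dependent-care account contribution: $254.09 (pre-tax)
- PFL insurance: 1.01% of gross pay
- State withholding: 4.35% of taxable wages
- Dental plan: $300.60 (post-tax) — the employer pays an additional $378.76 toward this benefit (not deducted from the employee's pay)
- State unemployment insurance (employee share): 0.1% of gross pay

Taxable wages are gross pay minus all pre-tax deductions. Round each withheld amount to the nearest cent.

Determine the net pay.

Dependent-care account contribution: $254.09
Taxable wages = $6,302.79 − $254.09 = $6,048.70
State withholding: $6,048.70 × 0.0435 = $263.12
State unemployment insurance (employee share): $6,302.79 × 0.001 = $6.30
PFL insurance: $6,302.79 × 0.0101 = $63.66
Dental plan: $300.60
(Employer's $378.76 toward dental plan is not withheld from the employee.)
Total deductions = $254.09 + $263.12 + $6.30 + $63.66 + $300.60 = $887.77
Net pay = $6,302.79 − $887.77 = $5,415.02

$5,415.02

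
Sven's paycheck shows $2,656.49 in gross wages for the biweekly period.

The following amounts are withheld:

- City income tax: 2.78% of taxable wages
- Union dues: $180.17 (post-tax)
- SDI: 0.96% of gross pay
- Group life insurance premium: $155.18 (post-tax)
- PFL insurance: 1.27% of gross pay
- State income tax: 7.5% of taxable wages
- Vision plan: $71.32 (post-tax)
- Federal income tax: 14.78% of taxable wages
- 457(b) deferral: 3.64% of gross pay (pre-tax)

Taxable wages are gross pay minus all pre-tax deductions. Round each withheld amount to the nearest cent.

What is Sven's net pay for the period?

$1,452.40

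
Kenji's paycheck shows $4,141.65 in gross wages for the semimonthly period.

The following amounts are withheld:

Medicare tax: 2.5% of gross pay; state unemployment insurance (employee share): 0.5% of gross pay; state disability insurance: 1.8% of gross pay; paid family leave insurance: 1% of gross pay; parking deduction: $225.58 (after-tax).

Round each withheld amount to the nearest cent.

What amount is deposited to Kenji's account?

$3,675.85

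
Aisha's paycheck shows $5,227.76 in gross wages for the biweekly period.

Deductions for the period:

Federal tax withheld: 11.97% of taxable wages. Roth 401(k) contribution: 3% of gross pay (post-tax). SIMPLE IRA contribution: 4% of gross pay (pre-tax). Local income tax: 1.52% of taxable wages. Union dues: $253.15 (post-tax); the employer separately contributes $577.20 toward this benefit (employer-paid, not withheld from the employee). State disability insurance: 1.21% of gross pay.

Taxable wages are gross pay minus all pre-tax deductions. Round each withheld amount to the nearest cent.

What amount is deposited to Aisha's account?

$3,868.40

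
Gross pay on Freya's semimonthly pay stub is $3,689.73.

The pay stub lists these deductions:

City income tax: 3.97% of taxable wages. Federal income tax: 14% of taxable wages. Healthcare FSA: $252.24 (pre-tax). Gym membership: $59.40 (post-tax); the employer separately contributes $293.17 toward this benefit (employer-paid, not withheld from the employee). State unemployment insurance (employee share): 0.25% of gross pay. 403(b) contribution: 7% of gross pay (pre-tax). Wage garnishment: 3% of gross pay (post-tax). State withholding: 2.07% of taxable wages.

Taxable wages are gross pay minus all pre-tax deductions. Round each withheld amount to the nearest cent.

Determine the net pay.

403(b) contribution: $3,689.73 × 0.07 = $258.28
Healthcare FSA: $252.24
Pre-tax total = $258.28 + $252.24 = $510.52
Taxable wages = $3,689.73 − $510.52 = $3,179.21
Federal income tax: $3,179.21 × 0.14 = $445.09
State withholding: $3,179.21 × 0.0207 = $65.81
City income tax: $3,179.21 × 0.0397 = $126.21
State unemployment insurance (employee share): $3,689.73 × 0.0025 = $9.22
Wage garnishment: $3,689.73 × 0.03 = $110.69
Gym membership: $59.40
(Employer's $293.17 toward gym membership is not withheld from the employee.)
Total deductions = $258.28 + $252.24 + $445.09 + $65.81 + $126.21 + $9.22 + $110.69 + $59.40 = $1,326.94
Net pay = $3,689.73 − $1,326.94 = $2,362.79

$2,362.79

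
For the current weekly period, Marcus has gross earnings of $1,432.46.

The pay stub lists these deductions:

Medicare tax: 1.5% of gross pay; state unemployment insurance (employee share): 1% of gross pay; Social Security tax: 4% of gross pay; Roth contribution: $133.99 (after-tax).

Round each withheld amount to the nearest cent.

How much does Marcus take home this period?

$1,205.36

Medicare tax: $1,432.46 × 0.015 = $21.49
State unemployment insurance (employee share): $1,432.46 × 0.01 = $14.32
Social Security tax: $1,432.46 × 0.04 = $57.30
Roth contribution: $133.99
Total deductions = $21.49 + $14.32 + $57.30 + $133.99 = $227.10
Net pay = $1,432.46 − $227.10 = $1,205.36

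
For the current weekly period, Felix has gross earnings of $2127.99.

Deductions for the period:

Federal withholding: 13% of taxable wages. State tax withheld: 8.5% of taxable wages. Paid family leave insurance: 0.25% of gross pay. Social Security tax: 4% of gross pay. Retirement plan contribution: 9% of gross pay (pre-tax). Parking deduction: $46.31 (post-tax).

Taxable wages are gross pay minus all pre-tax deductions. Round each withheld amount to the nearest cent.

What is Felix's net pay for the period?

$1383.38

Retirement plan contribution: $2127.99 × 0.09 = $191.52
Taxable wages = $2127.99 − $191.52 = $1936.47
Federal withholding: $1936.47 × 0.13 = $251.74
State tax withheld: $1936.47 × 0.085 = $164.60
Social Security tax: $2127.99 × 0.04 = $85.12
Paid family leave insurance: $2127.99 × 0.0025 = $5.32
Parking deduction: $46.31
Total deductions = $191.52 + $251.74 + $164.60 + $85.12 + $5.32 + $46.31 = $744.61
Net pay = $2127.99 − $744.61 = $1383.38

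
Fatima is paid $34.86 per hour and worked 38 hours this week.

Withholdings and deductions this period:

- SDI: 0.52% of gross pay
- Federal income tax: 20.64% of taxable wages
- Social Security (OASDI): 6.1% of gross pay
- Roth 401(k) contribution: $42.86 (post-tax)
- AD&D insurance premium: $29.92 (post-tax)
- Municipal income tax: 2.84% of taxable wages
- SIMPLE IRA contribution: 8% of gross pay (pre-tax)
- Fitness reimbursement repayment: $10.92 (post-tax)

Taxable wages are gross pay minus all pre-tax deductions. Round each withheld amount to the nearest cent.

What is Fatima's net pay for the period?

$761.16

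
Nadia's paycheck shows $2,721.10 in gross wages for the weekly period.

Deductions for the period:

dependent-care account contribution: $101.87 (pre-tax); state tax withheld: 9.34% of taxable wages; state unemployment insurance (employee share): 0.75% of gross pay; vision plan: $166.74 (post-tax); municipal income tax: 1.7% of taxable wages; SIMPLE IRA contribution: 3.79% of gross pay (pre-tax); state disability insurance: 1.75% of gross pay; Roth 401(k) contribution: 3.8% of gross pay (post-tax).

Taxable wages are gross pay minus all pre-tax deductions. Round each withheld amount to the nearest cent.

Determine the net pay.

$1,900.16

SIMPLE IRA contribution: $2,721.10 × 0.0379 = $103.13
Dependent-care account contribution: $101.87
Pre-tax total = $103.13 + $101.87 = $205.00
Taxable wages = $2,721.10 − $205.00 = $2,516.10
Municipal income tax: $2,516.10 × 0.017 = $42.77
State tax withheld: $2,516.10 × 0.0934 = $235.00
State disability insurance: $2,721.10 × 0.0175 = $47.62
State unemployment insurance (employee share): $2,721.10 × 0.0075 = $20.41
Vision plan: $166.74
Roth 401(k) contribution: $2,721.10 × 0.038 = $103.40
Total deductions = $103.13 + $101.87 + $42.77 + $235.00 + $47.62 + $20.41 + $166.74 + $103.40 = $820.94
Net pay = $2,721.10 − $820.94 = $1,900.16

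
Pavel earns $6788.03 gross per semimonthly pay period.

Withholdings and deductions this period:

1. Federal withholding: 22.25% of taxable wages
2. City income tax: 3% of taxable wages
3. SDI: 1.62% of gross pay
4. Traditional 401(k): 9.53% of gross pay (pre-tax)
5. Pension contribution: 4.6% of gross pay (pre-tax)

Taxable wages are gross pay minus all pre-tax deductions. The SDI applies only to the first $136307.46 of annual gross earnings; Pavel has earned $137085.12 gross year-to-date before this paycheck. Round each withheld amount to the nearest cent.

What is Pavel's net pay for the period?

Traditional 401(k): $6788.03 × 0.0953 = $646.90
Pension contribution: $6788.03 × 0.046 = $312.25
Pre-tax total = $646.90 + $312.25 = $959.15
Taxable wages = $6788.03 − $959.15 = $5828.88
City income tax: $5828.88 × 0.03 = $174.87
Federal withholding: $5828.88 × 0.2225 = $1296.93
SDI: annual cap $136307.46 already reached (YTD $137085.12), so $0.00
Total deductions = $646.90 + $312.25 + $174.87 + $1296.93 + $0.00 = $2430.95
Net pay = $6788.03 − $2430.95 = $4357.08

$4357.08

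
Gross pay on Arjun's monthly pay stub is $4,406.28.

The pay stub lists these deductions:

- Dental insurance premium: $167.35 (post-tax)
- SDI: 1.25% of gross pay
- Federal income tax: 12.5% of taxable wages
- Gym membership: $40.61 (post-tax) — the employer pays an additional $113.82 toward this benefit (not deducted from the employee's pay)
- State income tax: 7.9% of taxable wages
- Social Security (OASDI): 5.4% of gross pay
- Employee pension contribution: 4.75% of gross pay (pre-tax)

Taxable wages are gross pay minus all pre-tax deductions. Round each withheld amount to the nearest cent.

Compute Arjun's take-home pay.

Employee pension contribution: $4,406.28 × 0.0475 = $209.30
Taxable wages = $4,406.28 − $209.30 = $4,196.98
State income tax: $4,196.98 × 0.079 = $331.56
Federal income tax: $4,196.98 × 0.125 = $524.62
SDI: $4,406.28 × 0.0125 = $55.08
Social Security (OASDI): $4,406.28 × 0.054 = $237.94
Dental insurance premium: $167.35
Gym membership: $40.61
(Employer's $113.82 toward gym membership is not withheld from the employee.)
Total deductions = $209.30 + $331.56 + $524.62 + $55.08 + $237.94 + $167.35 + $40.61 = $1,566.46
Net pay = $4,406.28 − $1,566.46 = $2,839.82

$2,839.82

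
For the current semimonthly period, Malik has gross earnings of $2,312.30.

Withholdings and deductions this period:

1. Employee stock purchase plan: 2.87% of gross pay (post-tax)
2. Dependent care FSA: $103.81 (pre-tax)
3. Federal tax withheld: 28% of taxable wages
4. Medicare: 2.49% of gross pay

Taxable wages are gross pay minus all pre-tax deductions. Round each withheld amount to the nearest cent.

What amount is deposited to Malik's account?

$1,466.17

Dependent care FSA: $103.81
Taxable wages = $2,312.30 − $103.81 = $2,208.49
Federal tax withheld: $2,208.49 × 0.28 = $618.38
Medicare: $2,312.30 × 0.0249 = $57.58
Employee stock purchase plan: $2,312.30 × 0.0287 = $66.36
Total deductions = $103.81 + $618.38 + $57.58 + $66.36 = $846.13
Net pay = $2,312.30 − $846.13 = $1,466.17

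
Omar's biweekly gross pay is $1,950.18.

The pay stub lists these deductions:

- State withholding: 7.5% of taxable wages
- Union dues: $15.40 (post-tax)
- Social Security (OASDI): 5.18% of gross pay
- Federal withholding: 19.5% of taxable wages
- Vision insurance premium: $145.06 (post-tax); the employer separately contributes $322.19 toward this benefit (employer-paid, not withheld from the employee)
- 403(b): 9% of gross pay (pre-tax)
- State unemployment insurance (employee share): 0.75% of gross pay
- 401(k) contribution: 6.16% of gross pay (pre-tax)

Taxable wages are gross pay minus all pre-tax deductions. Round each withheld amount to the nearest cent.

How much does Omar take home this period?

$931.70

401(k) contribution: $1,950.18 × 0.0616 = $120.13
403(b): $1,950.18 × 0.09 = $175.52
Pre-tax total = $120.13 + $175.52 = $295.65
Taxable wages = $1,950.18 − $295.65 = $1,654.53
State withholding: $1,654.53 × 0.075 = $124.09
Federal withholding: $1,654.53 × 0.195 = $322.63
Social Security (OASDI): $1,950.18 × 0.0518 = $101.02
State unemployment insurance (employee share): $1,950.18 × 0.0075 = $14.63
Union dues: $15.40
Vision insurance premium: $145.06
(Employer's $322.19 toward vision insurance premium is not withheld from the employee.)
Total deductions = $120.13 + $175.52 + $124.09 + $322.63 + $101.02 + $14.63 + $15.40 + $145.06 = $1,018.48
Net pay = $1,950.18 − $1,018.48 = $931.70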